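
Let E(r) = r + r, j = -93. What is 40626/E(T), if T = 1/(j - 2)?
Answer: -1929735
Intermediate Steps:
T = -1/95 (T = 1/(-93 - 2) = 1/(-95) = -1/95 ≈ -0.010526)
E(r) = 2*r
40626/E(T) = 40626/((2*(-1/95))) = 40626/(-2/95) = 40626*(-95/2) = -1929735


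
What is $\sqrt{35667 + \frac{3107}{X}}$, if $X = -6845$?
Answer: $\frac{2 \sqrt{305171885}}{185} \approx 188.86$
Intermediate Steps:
$\sqrt{35667 + \frac{3107}{X}} = \sqrt{35667 + \frac{3107}{-6845}} = \sqrt{35667 + 3107 \left(- \frac{1}{6845}\right)} = \sqrt{35667 - \frac{3107}{6845}} = \sqrt{\frac{244137508}{6845}} = \frac{2 \sqrt{305171885}}{185}$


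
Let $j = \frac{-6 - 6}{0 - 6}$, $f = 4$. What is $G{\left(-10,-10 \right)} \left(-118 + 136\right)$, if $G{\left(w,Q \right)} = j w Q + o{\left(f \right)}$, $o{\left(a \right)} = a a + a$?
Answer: $3960$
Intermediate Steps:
$o{\left(a \right)} = a + a^{2}$ ($o{\left(a \right)} = a^{2} + a = a + a^{2}$)
$j = 2$ ($j = - \frac{12}{-6} = \left(-12\right) \left(- \frac{1}{6}\right) = 2$)
$G{\left(w,Q \right)} = 20 + 2 Q w$ ($G{\left(w,Q \right)} = 2 w Q + 4 \left(1 + 4\right) = 2 Q w + 4 \cdot 5 = 2 Q w + 20 = 20 + 2 Q w$)
$G{\left(-10,-10 \right)} \left(-118 + 136\right) = \left(20 + 2 \left(-10\right) \left(-10\right)\right) \left(-118 + 136\right) = \left(20 + 200\right) 18 = 220 \cdot 18 = 3960$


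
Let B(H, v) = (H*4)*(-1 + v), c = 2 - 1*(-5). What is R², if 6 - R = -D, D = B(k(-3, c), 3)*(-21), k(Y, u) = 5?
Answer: 695556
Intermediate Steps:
c = 7 (c = 2 + 5 = 7)
B(H, v) = 4*H*(-1 + v) (B(H, v) = (4*H)*(-1 + v) = 4*H*(-1 + v))
D = -840 (D = (4*5*(-1 + 3))*(-21) = (4*5*2)*(-21) = 40*(-21) = -840)
R = -834 (R = 6 - (-1)*(-840) = 6 - 1*840 = 6 - 840 = -834)
R² = (-834)² = 695556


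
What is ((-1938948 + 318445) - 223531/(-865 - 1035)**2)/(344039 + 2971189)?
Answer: -1950005351177/3989324360000 ≈ -0.48881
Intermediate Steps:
((-1938948 + 318445) - 223531/(-865 - 1035)**2)/(344039 + 2971189) = (-1620503 - 223531/((-1900)**2))/3315228 = (-1620503 - 223531/3610000)*(1/3315228) = -5850016053531/3610000*1/3315228 = -1950005351177/3989324360000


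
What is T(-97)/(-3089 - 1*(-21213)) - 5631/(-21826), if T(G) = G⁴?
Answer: 966171071675/197787212 ≈ 4884.9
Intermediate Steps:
T(-97)/(-3089 - 1*(-21213)) - 5631/(-21826) = (-97)⁴/(-3089 - 1*(-21213)) - 5631/(-21826) = 88529281/(-3089 + 21213) - 5631*(-1/21826) = 88529281/18124 + 5631/21826 = 966171071675/197787212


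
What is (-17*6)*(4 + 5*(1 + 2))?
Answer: -1938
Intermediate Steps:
(-17*6)*(4 + 5*(1 + 2)) = -102*(4 + 5*3) = -102*(4 + 15) = -102*19 = -1938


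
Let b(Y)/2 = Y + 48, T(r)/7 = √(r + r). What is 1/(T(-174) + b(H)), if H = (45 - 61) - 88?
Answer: -4/1057 - I*√87/2114 ≈ -0.0037843 - 0.0044122*I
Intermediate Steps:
T(r) = 7*√2*√r (T(r) = 7*√(r + r) = 7*√(2*r) = 7*(√2*√r) = 7*√2*√r)
H = -104 (H = -16 - 88 = -104)
b(Y) = 96 + 2*Y (b(Y) = 2*(Y + 48) = 2*(48 + Y) = 96 + 2*Y)
1/(T(-174) + b(H)) = 1/(7*√2*√(-174) + (96 + 2*(-104))) = 1/(7*√2*(I*√174) + (96 - 208)) = 1/(14*I*√87 - 112) = 1/(-112 + 14*I*√87)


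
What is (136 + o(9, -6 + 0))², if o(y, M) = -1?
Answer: 18225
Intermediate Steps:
(136 + o(9, -6 + 0))² = (136 - 1)² = 135² = 18225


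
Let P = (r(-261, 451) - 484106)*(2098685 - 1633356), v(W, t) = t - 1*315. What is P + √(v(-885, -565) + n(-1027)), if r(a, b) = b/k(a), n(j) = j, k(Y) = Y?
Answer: -58795304251493/261 + I*√1907 ≈ -2.2527e+11 + 43.669*I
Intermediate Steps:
v(W, t) = -315 + t (v(W, t) = t - 315 = -315 + t)
r(a, b) = b/a
P = -58795304251493/261 (P = (451/(-261) - 484106)*(2098685 - 1633356) = (451*(-1/261) - 484106)*465329 = (-451/261 - 484106)*465329 = -126352117/261*465329 = -58795304251493/261 ≈ -2.2527e+11)
P + √(v(-885, -565) + n(-1027)) = -58795304251493/261 + √((-315 - 565) - 1027) = -58795304251493/261 + √(-880 - 1027) = -58795304251493/261 + √(-1907) = -58795304251493/261 + I*√1907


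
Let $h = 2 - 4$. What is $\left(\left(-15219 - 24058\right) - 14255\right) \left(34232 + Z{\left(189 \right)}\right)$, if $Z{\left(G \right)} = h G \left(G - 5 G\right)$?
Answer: $-17130240000$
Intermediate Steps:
$h = -2$
$Z{\left(G \right)} = 8 G^{2}$ ($Z{\left(G \right)} = - 2 G \left(G - 5 G\right) = - 2 G \left(- 4 G\right) = 8 G^{2}$)
$\left(\left(-15219 - 24058\right) - 14255\right) \left(34232 + Z{\left(189 \right)}\right) = \left(\left(-15219 - 24058\right) - 14255\right) \left(34232 + 8 \cdot 189^{2}\right) = \left(-39277 - 14255\right) \left(34232 + 8 \cdot 35721\right) = - 53532 \left(34232 + 285768\right) = \left(-53532\right) 320000 = -17130240000$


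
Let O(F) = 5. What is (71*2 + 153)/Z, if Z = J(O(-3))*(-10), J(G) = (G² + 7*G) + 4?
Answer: -59/128 ≈ -0.46094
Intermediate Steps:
J(G) = 4 + G² + 7*G
Z = -640 (Z = (4 + 5² + 7*5)*(-10) = (4 + 25 + 35)*(-10) = 64*(-10) = -640)
(71*2 + 153)/Z = (71*2 + 153)/(-640) = (142 + 153)*(-1/640) = 295*(-1/640) = -59/128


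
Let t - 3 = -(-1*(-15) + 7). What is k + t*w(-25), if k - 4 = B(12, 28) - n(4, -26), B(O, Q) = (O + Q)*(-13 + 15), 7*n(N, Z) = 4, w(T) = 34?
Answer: -3938/7 ≈ -562.57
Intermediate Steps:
n(N, Z) = 4/7 (n(N, Z) = (⅐)*4 = 4/7)
B(O, Q) = 2*O + 2*Q (B(O, Q) = (O + Q)*2 = 2*O + 2*Q)
t = -19 (t = 3 - (-1*(-15) + 7) = 3 - (15 + 7) = 3 - 1*22 = 3 - 22 = -19)
k = 584/7 (k = 4 + ((2*12 + 2*28) - 1*4/7) = 4 + ((24 + 56) - 4/7) = 4 + (80 - 4/7) = 4 + 556/7 = 584/7 ≈ 83.429)
k + t*w(-25) = 584/7 - 19*34 = 584/7 - 646 = -3938/7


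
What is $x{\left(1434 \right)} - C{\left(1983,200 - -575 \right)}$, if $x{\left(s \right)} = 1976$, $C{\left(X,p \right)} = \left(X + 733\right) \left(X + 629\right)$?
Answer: $-7092216$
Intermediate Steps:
$C{\left(X,p \right)} = \left(629 + X\right) \left(733 + X\right)$ ($C{\left(X,p \right)} = \left(733 + X\right) \left(629 + X\right) = \left(629 + X\right) \left(733 + X\right)$)
$x{\left(1434 \right)} - C{\left(1983,200 - -575 \right)} = 1976 - \left(461057 + 1983^{2} + 1362 \cdot 1983\right) = 1976 - \left(461057 + 3932289 + 2700846\right) = 1976 - 7094192 = -7092216$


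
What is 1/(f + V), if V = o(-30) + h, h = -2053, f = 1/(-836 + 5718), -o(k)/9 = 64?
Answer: -4882/12834777 ≈ -0.00038037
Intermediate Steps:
o(k) = -576 (o(k) = -9*64 = -576)
f = 1/4882 ≈ 0.00020483
V = -2629 (V = -576 - 2053 = -2629)
1/(f + V) = 1/(1/4882 - 2629) = 1/(-12834777/4882) = -4882/12834777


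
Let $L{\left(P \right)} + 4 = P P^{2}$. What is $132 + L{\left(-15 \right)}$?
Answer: $-3247$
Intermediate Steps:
$L{\left(P \right)} = -4 + P^{3}$ ($L{\left(P \right)} = -4 + P P^{2} = -4 + P^{3}$)
$132 + L{\left(-15 \right)} = 132 + \left(-4 + \left(-15\right)^{3}\right) = 132 - 3379 = -3247$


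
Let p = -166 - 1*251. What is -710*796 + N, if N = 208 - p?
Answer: -564535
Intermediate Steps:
p = -417 (p = -166 - 251 = -417)
N = 625 (N = 208 - 1*(-417) = 208 + 417 = 625)
-710*796 + N = -710*796 + 625 = -565160 + 625 = -564535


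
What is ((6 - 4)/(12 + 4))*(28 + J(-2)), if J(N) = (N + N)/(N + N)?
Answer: 29/8 ≈ 3.6250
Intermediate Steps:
J(N) = 1 (J(N) = (2*N)/((2*N)) = (2*N)*(1/(2*N)) = 1)
((6 - 4)/(12 + 4))*(28 + J(-2)) = ((6 - 4)/(12 + 4))*(28 + 1) = (2/16)*29 = (2*(1/16))*29 = (⅛)*29 = 29/8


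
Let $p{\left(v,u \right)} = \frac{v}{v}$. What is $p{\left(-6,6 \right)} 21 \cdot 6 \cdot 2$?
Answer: $252$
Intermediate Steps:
$p{\left(v,u \right)} = 1$
$p{\left(-6,6 \right)} 21 \cdot 6 \cdot 2 = 1 \cdot 21 \cdot 6 \cdot 2 = 21 \cdot 12 = 252$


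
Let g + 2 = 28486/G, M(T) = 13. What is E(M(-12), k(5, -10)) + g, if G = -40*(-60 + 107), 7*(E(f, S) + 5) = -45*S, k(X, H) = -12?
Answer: 361839/6580 ≈ 54.991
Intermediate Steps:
E(f, S) = -5 - 45*S/7 (E(f, S) = -5 + (-45*S)/7 = -5 - 45*S/7)
G = -1880 (G = -40*47 = -1880)
g = -16123/940 (g = -2 + 28486/(-1880) = -2 + 28486*(-1/1880) = -2 - 14243/940 = -16123/940 ≈ -17.152)
E(M(-12), k(5, -10)) + g = (-5 - 45/7*(-12)) - 16123/940 = (-5 + 540/7) - 16123/940 = 505/7 - 16123/940 = 361839/6580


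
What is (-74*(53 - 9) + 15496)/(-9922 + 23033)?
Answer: 12240/13111 ≈ 0.93357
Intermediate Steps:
(-74*(53 - 9) + 15496)/(-9922 + 23033) = (-74*44 + 15496)/13111 = (-3256 + 15496)*(1/13111) = 12240*(1/13111) = 12240/13111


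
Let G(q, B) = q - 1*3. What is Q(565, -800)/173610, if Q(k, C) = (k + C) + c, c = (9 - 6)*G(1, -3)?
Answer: -241/173610 ≈ -0.0013882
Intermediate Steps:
G(q, B) = -3 + q (G(q, B) = q - 3 = -3 + q)
c = -6 (c = (9 - 6)*(-3 + 1) = 3*(-2) = -6)
Q(k, C) = -6 + C + k (Q(k, C) = (k + C) - 6 = (C + k) - 6 = -6 + C + k)
Q(565, -800)/173610 = (-6 - 800 + 565)/173610 = -241*1/173610 = -241/173610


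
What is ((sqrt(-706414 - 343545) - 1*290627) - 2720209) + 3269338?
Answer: 258502 + I*sqrt(1049959) ≈ 2.585e+5 + 1024.7*I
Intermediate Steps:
((sqrt(-706414 - 343545) - 1*290627) - 2720209) + 3269338 = ((sqrt(-1049959) - 290627) - 2720209) + 3269338 = ((I*sqrt(1049959) - 290627) - 2720209) + 3269338 = ((-290627 + I*sqrt(1049959)) - 2720209) + 3269338 = (-3010836 + I*sqrt(1049959)) + 3269338 = 258502 + I*sqrt(1049959)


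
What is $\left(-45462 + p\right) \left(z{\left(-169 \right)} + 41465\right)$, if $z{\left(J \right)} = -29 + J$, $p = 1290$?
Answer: $-1822845924$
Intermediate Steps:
$\left(-45462 + p\right) \left(z{\left(-169 \right)} + 41465\right) = \left(-45462 + 1290\right) \left(\left(-29 - 169\right) + 41465\right) = - 44172 \left(-198 + 41465\right) = \left(-44172\right) 41267 = -1822845924$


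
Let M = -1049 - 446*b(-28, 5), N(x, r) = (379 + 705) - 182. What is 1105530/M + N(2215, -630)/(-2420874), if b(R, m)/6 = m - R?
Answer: -1338214716617/108161019009 ≈ -12.372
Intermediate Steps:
N(x, r) = 902 (N(x, r) = 1084 - 182 = 902)
b(R, m) = -6*R + 6*m (b(R, m) = 6*(m - R) = -6*R + 6*m)
M = -89357 (M = -1049 - 446*(-6*(-28) + 6*5) = -1049 - 446*(168 + 30) = -1049 - 446*198 = -1049 - 88308 = -89357)
1105530/M + N(2215, -630)/(-2420874) = 1105530/(-89357) + 902/(-2420874) = 1105530*(-1/89357) + 902*(-1/2420874) = -1105530/89357 - 451/1210437 = -1338214716617/108161019009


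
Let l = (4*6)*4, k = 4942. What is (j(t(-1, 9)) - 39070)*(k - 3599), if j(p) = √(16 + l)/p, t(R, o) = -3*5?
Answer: -52471010 - 5372*√7/15 ≈ -5.2472e+7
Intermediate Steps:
t(R, o) = -15
l = 96 (l = 24*4 = 96)
j(p) = 4*√7/p (j(p) = √(16 + 96)/p = √112/p = (4*√7)/p = 4*√7/p)
(j(t(-1, 9)) - 39070)*(k - 3599) = (4*√7/(-15) - 39070)*(4942 - 3599) = (4*√7*(-1/15) - 39070)*1343 = (-4*√7/15 - 39070)*1343 = (-39070 - 4*√7/15)*1343 = -52471010 - 5372*√7/15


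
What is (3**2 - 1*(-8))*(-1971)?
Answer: -33507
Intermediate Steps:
(3**2 - 1*(-8))*(-1971) = (9 + 8)*(-1971) = 17*(-1971) = -33507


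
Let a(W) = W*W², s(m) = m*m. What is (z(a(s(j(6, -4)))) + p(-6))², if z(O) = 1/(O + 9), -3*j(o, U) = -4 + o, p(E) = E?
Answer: 1522638441/43890625 ≈ 34.692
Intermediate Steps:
j(o, U) = 4/3 - o/3 (j(o, U) = -(-4 + o)/3 = 4/3 - o/3)
s(m) = m²
a(W) = W³
z(O) = 1/(9 + O)
(z(a(s(j(6, -4)))) + p(-6))² = (1/(9 + ((4/3 - ⅓*6)²)³) - 6)² = (1/(9 + ((4/3 - 2)²)³) - 6)² = (1/(9 + ((-⅔)²)³) - 6)² = (1/(9 + (4/9)³) - 6)² = (1/(9 + 64/729) - 6)² = (1/(6625/729) - 6)² = (729/6625 - 6)² = (-39021/6625)² = 1522638441/43890625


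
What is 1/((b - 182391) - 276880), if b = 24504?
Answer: -1/434767 ≈ -2.3001e-6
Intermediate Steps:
1/((b - 182391) - 276880) = 1/((24504 - 182391) - 276880) = 1/(-157887 - 276880) = 1/(-434767) = -1/434767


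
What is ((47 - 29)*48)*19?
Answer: 16416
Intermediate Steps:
((47 - 29)*48)*19 = (18*48)*19 = 864*19 = 16416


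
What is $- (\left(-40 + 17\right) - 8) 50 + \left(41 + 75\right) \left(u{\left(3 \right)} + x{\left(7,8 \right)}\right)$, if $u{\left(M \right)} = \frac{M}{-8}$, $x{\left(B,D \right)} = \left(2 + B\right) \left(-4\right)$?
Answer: $- \frac{5339}{2} \approx -2669.5$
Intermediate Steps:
$x{\left(B,D \right)} = -8 - 4 B$
$u{\left(M \right)} = - \frac{M}{8}$ ($u{\left(M \right)} = M \left(- \frac{1}{8}\right) = - \frac{M}{8}$)
$- (\left(-40 + 17\right) - 8) 50 + \left(41 + 75\right) \left(u{\left(3 \right)} + x{\left(7,8 \right)}\right) = - (\left(-40 + 17\right) - 8) 50 + \left(41 + 75\right) \left(\left(- \frac{1}{8}\right) 3 - 36\right) = - (-23 - 8) 50 + 116 \left(- \frac{3}{8} - 36\right) = \left(-1\right) \left(-31\right) 50 + 116 \left(- \frac{3}{8} - 36\right) = 31 \cdot 50 + 116 \left(- \frac{291}{8}\right) = 1550 - \frac{8439}{2} = - \frac{5339}{2}$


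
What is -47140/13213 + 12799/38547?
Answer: -1647992393/509321511 ≈ -3.2357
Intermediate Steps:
-47140/13213 + 12799/38547 = -1647992393/509321511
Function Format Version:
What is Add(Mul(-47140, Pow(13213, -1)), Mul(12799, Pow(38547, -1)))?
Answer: Rational(-1647992393, 509321511) ≈ -3.2357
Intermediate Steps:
Add(Mul(-47140, Pow(13213, -1)), Mul(12799, Pow(38547, -1))) = Add(Mul(-47140, Rational(1, 13213)), Mul(12799, Rational(1, 38547))) = Add(Rational(-47140, 13213), Rational(12799, 38547)) = Rational(-1647992393, 509321511)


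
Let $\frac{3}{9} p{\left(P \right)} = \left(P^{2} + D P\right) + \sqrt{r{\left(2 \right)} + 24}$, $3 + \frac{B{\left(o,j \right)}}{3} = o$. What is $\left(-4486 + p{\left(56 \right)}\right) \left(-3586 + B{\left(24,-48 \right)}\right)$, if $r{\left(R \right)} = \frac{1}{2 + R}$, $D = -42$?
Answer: $7518082 - \frac{10569 \sqrt{97}}{2} \approx 7.466 \cdot 10^{6}$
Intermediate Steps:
$B{\left(o,j \right)} = -9 + 3 o$
$p{\left(P \right)} = - 126 P + 3 P^{2} + \frac{3 \sqrt{97}}{2}$ ($p{\left(P \right)} = 3 \left(\left(P^{2} - 42 P\right) + \sqrt{\frac{1}{2 + 2} + 24}\right) = 3 \left(\left(P^{2} - 42 P\right) + \sqrt{\frac{1}{4} + 24}\right) = 3 \left(\left(P^{2} - 42 P\right) + \sqrt{\frac{97}{4}}\right) = 3 \left(\left(P^{2} - 42 P\right) + \frac{\sqrt{97}}{2}\right) = 3 \left(P^{2} + \frac{\sqrt{97}}{2} - 42 P\right) = - 126 P + 3 P^{2} + \frac{3 \sqrt{97}}{2}$)
$\left(-4486 + p{\left(56 \right)}\right) \left(-3586 + B{\left(24,-48 \right)}\right) = \left(-4486 + \left(\left(-126\right) 56 + 3 \cdot 56^{2} + \frac{3 \sqrt{97}}{2}\right)\right) \left(-3586 + \left(-9 + 3 \cdot 24\right)\right) = \left(-4486 + \left(-7056 + 3 \cdot 3136 + \frac{3 \sqrt{97}}{2}\right)\right) \left(-3586 + \left(-9 + 72\right)\right) = \left(-4486 + \left(-7056 + 9408 + \frac{3 \sqrt{97}}{2}\right)\right) \left(-3586 + 63\right) = \left(-4486 + \left(2352 + \frac{3 \sqrt{97}}{2}\right)\right) \left(-3523\right) = \left(-2134 + \frac{3 \sqrt{97}}{2}\right) \left(-3523\right) = 7518082 - \frac{10569 \sqrt{97}}{2}$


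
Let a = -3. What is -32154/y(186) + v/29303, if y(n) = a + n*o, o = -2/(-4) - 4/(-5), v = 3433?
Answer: -784490718/5831297 ≈ -134.53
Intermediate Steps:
o = 13/10 (o = -2*(-¼) - 4*(-⅕) = ½ + ⅘ = 13/10 ≈ 1.3000)
y(n) = -3 + 13*n/10 (y(n) = -3 + n*(13/10) = -3 + 13*n/10)
-32154/y(186) + v/29303 = -32154/(-3 + (13/10)*186) + 3433/29303 = -32154/(-3 + 1209/5) + 3433*(1/29303) = -32154/1194/5 + 3433/29303 = -32154*5/1194 + 3433/29303 = -26795/199 + 3433/29303 = -784490718/5831297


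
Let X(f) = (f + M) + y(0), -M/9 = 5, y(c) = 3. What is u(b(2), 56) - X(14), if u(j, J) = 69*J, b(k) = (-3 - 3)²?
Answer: 3892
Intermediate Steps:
M = -45 (M = -9*5 = -45)
b(k) = 36 (b(k) = (-6)² = 36)
X(f) = -42 + f (X(f) = (f - 45) + 3 = (-45 + f) + 3 = -42 + f)
u(b(2), 56) - X(14) = 69*56 - (-42 + 14) = 3864 - 1*(-28) = 3864 + 28 = 3892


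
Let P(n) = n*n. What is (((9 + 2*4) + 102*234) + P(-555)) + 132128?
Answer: 464038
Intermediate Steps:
P(n) = n**2
(((9 + 2*4) + 102*234) + P(-555)) + 132128 = (((9 + 2*4) + 102*234) + (-555)**2) + 132128 = (((9 + 8) + 23868) + 308025) + 132128 = ((17 + 23868) + 308025) + 132128 = (23885 + 308025) + 132128 = 331910 + 132128 = 464038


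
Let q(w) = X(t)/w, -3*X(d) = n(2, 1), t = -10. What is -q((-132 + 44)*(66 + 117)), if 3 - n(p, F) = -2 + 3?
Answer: -1/24156 ≈ -4.1398e-5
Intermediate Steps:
n(p, F) = 2 (n(p, F) = 3 - (-2 + 3) = 3 - 1*1 = 3 - 1 = 2)
X(d) = -⅔ (X(d) = -⅓*2 = -⅔)
q(w) = -2/(3*w)
-q((-132 + 44)*(66 + 117)) = -(-2)/(3*((-132 + 44)*(66 + 117))) = -(-2)/(3*((-88*183))) = -(-2)/(3*(-16104)) = -(-2)*(-1)/(3*16104) = -1*1/24156 = -1/24156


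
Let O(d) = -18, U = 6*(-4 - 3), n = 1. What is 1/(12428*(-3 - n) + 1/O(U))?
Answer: -18/894817 ≈ -2.0116e-5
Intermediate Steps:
U = -42 (U = 6*(-7) = -42)
1/(12428*(-3 - n) + 1/O(U)) = 1/(12428*(-3 - 1*1) + 1/(-18)) = 1/(12428*(-3 - 1) - 1/18) = 1/(12428*(-4) - 1/18) = 1/(-49712 - 1/18) = 1/(-894817/18) = -18/894817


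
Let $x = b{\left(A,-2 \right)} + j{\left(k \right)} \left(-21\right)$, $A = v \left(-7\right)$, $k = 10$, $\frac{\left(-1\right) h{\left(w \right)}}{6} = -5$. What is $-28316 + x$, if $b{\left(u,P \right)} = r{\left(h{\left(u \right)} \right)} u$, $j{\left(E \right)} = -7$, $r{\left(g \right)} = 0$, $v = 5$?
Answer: $-28169$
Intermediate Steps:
$h{\left(w \right)} = 30$ ($h{\left(w \right)} = \left(-6\right) \left(-5\right) = 30$)
$A = -35$ ($A = 5 \left(-7\right) = -35$)
$b{\left(u,P \right)} = 0$ ($b{\left(u,P \right)} = 0 u = 0$)
$x = 147$ ($x = 0 - -147 = 0 + 147 = 147$)
$-28316 + x = -28316 + 147 = -28169$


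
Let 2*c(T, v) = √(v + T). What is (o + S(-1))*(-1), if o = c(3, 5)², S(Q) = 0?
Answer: -2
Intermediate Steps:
c(T, v) = √(T + v)/2 (c(T, v) = √(v + T)/2 = √(T + v)/2)
o = 2 (o = (√(3 + 5)/2)² = (√8/2)² = ((2*√2)/2)² = (√2)² = 2)
(o + S(-1))*(-1) = (2 + 0)*(-1) = 2*(-1) = -2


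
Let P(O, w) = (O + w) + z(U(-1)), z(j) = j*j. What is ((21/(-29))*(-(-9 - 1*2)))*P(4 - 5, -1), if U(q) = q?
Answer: 231/29 ≈ 7.9655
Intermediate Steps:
z(j) = j²
P(O, w) = 1 + O + w (P(O, w) = (O + w) + (-1)² = (O + w) + 1 = 1 + O + w)
((21/(-29))*(-(-9 - 1*2)))*P(4 - 5, -1) = ((21/(-29))*(-(-9 - 1*2)))*(1 + (4 - 5) - 1) = ((21*(-1/29))*(-(-9 - 2)))*(1 - 1 - 1) = -(-21)*(-11)/29*(-1) = -21/29*11*(-1) = -231/29*(-1) = 231/29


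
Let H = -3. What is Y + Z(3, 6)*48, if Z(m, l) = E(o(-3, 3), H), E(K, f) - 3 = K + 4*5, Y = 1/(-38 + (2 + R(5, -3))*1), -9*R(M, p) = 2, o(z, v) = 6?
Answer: 453783/326 ≈ 1392.0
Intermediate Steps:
R(M, p) = -2/9 (R(M, p) = -1/9*2 = -2/9)
Y = -9/326 (Y = 1/(-38 + (2 - 2/9)*1) = 1/(-38 + (16/9)*1) = 1/(-38 + 16/9) = 1/(-326/9) = -9/326 ≈ -0.027607)
E(K, f) = 23 + K (E(K, f) = 3 + (K + 4*5) = 3 + (K + 20) = 3 + (20 + K) = 23 + K)
Z(m, l) = 29 (Z(m, l) = 23 + 6 = 29)
Y + Z(3, 6)*48 = -9/326 + 29*48 = -9/326 + 1392 = 453783/326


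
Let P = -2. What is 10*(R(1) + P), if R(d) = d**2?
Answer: -10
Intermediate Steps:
10*(R(1) + P) = 10*(1**2 - 2) = 10*(1 - 2) = 10*(-1) = -10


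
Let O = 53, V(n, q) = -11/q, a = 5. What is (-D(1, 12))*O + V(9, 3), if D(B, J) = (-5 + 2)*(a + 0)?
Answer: 2374/3 ≈ 791.33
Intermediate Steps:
D(B, J) = -15 (D(B, J) = (-5 + 2)*(5 + 0) = -3*5 = -15)
(-D(1, 12))*O + V(9, 3) = -1*(-15)*53 - 11/3 = 15*53 - 11*⅓ = 795 - 11/3 = 2374/3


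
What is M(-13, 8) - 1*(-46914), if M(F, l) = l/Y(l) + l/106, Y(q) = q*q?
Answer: 19891621/424 ≈ 46914.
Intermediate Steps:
Y(q) = q²
M(F, l) = 1/l + l/106 (M(F, l) = l/(l²) + l/106 = l/l² + l*(1/106) = 1/l + l/106)
M(-13, 8) - 1*(-46914) = (1/8 + (1/106)*8) - 1*(-46914) = (⅛ + 4/53) + 46914 = 85/424 + 46914 = 19891621/424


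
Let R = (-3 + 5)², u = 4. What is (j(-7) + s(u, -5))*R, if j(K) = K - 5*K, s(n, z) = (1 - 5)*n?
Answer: 48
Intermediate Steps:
s(n, z) = -4*n
R = 4 (R = 2² = 4)
j(K) = -4*K
(j(-7) + s(u, -5))*R = (-4*(-7) - 4*4)*4 = (28 - 16)*4 = 12*4 = 48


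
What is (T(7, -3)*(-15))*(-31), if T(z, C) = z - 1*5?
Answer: 930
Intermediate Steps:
T(z, C) = -5 + z (T(z, C) = z - 5 = -5 + z)
(T(7, -3)*(-15))*(-31) = ((-5 + 7)*(-15))*(-31) = (2*(-15))*(-31) = -30*(-31) = 930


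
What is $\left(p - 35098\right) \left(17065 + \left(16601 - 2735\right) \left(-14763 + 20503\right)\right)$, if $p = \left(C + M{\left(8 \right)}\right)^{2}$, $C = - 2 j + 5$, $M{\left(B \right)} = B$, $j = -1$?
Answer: $-2776166471065$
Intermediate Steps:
$C = 7$ ($C = \left(-2\right) \left(-1\right) + 5 = 2 + 5 = 7$)
$p = 225$ ($p = \left(7 + 8\right)^{2} = 15^{2} = 225$)
$\left(p - 35098\right) \left(17065 + \left(16601 - 2735\right) \left(-14763 + 20503\right)\right) = \left(225 - 35098\right) \left(17065 + \left(16601 - 2735\right) \left(-14763 + 20503\right)\right) = - 34873 \left(17065 + 13866 \cdot 5740\right) = - 34873 \left(17065 + 79590840\right) = \left(-34873\right) 79607905 = -2776166471065$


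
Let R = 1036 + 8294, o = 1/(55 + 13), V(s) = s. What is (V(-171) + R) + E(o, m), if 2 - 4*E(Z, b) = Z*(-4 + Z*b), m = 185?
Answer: 169414199/18496 ≈ 9159.5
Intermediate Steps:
o = 1/68 ≈ 0.014706
R = 9330
E(Z, b) = ½ - Z*(-4 + Z*b)/4
(V(-171) + R) + E(o, m) = (-171 + 9330) + (½ + 1/68 - ¼*185*(1/68)²) = 9159 + (½ + 1/68 - ¼*185*1/4624) = 9159 + (½ + 1/68 - 185/18496) = 9159 + 9335/18496 = 169414199/18496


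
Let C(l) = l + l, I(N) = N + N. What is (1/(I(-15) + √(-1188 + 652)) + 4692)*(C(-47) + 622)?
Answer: 889374024/359 - 264*I*√134/359 ≈ 2.4774e+6 - 8.5126*I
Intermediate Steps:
I(N) = 2*N
C(l) = 2*l
(1/(I(-15) + √(-1188 + 652)) + 4692)*(C(-47) + 622) = (1/(2*(-15) + √(-1188 + 652)) + 4692)*(2*(-47) + 622) = (1/(-30 + √(-536)) + 4692)*(-94 + 622) = (1/(-30 + 2*I*√134) + 4692)*528 = (4692 + 1/(-30 + 2*I*√134))*528 = 2477376 + 528/(-30 + 2*I*√134)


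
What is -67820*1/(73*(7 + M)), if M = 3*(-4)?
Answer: 13564/73 ≈ 185.81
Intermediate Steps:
M = -12
-67820*1/(73*(7 + M)) = -67820*1/(73*(7 - 12)) = -67820/(73*(-5)) = -67820/(-365) = -67820*(-1/365) = 13564/73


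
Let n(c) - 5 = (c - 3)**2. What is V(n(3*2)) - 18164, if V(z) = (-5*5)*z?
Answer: -18514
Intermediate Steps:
n(c) = 5 + (-3 + c)**2 (n(c) = 5 + (c - 3)**2 = 5 + (-3 + c)**2)
V(z) = -25*z
V(n(3*2)) - 18164 = -25*(5 + (-3 + 3*2)**2) - 18164 = -25*(5 + (-3 + 6)**2) - 18164 = -25*(5 + 3**2) - 18164 = -25*(5 + 9) - 18164 = -25*14 - 18164 = -350 - 18164 = -18514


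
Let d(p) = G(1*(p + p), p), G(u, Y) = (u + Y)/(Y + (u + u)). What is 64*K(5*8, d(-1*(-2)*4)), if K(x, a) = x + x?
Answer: 5120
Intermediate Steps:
G(u, Y) = (Y + u)/(Y + 2*u)
d(p) = 3/5 (d(p) = (p + 1*(p + p))/(p + 2*(1*(p + p))) = (p + 1*(2*p))/(p + 2*(1*(2*p))) = (p + 2*p)/(p + 2*(2*p)) = (3*p)/(p + 4*p) = (3*p)/((5*p)) = (1/(5*p))*(3*p) = 3/5)
K(x, a) = 2*x
64*K(5*8, d(-1*(-2)*4)) = 64*(2*(5*8)) = 64*(2*40) = 64*80 = 5120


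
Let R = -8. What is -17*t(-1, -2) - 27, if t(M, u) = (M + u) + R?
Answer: 160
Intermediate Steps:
t(M, u) = -8 + M + u (t(M, u) = (M + u) - 8 = -8 + M + u)
-17*t(-1, -2) - 27 = -17*(-8 - 1 - 2) - 27 = -17*(-11) - 27 = 187 - 27 = 160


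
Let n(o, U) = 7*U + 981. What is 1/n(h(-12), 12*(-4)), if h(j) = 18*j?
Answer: 1/645 ≈ 0.0015504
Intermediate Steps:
n(o, U) = 981 + 7*U
1/n(h(-12), 12*(-4)) = 1/(981 + 7*(12*(-4))) = 1/(981 + 7*(-48)) = 1/(981 - 336) = 1/645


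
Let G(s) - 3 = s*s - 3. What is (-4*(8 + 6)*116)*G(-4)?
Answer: -103936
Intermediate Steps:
G(s) = s**2 (G(s) = 3 + (s*s - 3) = 3 + (s**2 - 3) = 3 + (-3 + s**2) = s**2)
(-4*(8 + 6)*116)*G(-4) = (-4*(8 + 6)*116)*(-4)**2 = (-4*14*116)*16 = -56*116*16 = -6496*16 = -103936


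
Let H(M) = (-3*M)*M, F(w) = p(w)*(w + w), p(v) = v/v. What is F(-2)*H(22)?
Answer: 5808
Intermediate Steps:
p(v) = 1
F(w) = 2*w (F(w) = 1*(w + w) = 1*(2*w) = 2*w)
H(M) = -3*M**2
F(-2)*H(22) = (2*(-2))*(-3*22**2) = -(-12)*484 = -4*(-1452) = 5808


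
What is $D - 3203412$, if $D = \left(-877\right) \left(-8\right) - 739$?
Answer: $-3197135$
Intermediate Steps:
$D = 6277$ ($D = 7016 - 739 = 6277$)
$D - 3203412 = 6277 - 3203412 = -3197135$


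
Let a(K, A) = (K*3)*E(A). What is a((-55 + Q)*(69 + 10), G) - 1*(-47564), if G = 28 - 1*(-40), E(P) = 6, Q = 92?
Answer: 100178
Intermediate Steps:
G = 68 (G = 28 + 40 = 68)
a(K, A) = 18*K (a(K, A) = (K*3)*6 = (3*K)*6 = 18*K)
a((-55 + Q)*(69 + 10), G) - 1*(-47564) = 18*((-55 + 92)*(69 + 10)) - 1*(-47564) = 18*(37*79) + 47564 = 18*2923 + 47564 = 52614 + 47564 = 100178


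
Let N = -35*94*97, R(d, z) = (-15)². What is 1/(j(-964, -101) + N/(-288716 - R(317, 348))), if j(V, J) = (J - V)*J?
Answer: -288941/25184645253 ≈ -1.1473e-5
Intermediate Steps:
R(d, z) = 225
N = -319130 (N = -3290*97 = -319130)
j(V, J) = J*(J - V)
1/(j(-964, -101) + N/(-288716 - R(317, 348))) = 1/(-101*(-101 - 1*(-964)) - 319130/(-288716 - 1*225)) = 1/(-101*(-101 + 964) - 319130/(-288716 - 225)) = 1/(-101*863 - 319130/(-288941)) = 1/(-87163 - 319130*(-1/288941)) = 1/(-87163 + 319130/288941) = 1/(-25184645253/288941) = -288941/25184645253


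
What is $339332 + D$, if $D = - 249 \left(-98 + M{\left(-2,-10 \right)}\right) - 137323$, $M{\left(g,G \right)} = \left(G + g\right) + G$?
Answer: $231889$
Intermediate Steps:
$M{\left(g,G \right)} = g + 2 G$
$D = -107443$ ($D = - 249 \left(-98 + \left(-2 + 2 \left(-10\right)\right)\right) - 137323 = - 249 \left(-98 - 22\right) - 137323 = \left(-249\right) \left(-120\right) - 137323 = 29880 - 137323 = -107443$)
$339332 + D = 339332 - 107443 = 231889$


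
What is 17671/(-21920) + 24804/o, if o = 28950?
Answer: 1070941/21152800 ≈ 0.050629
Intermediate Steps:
17671/(-21920) + 24804/o = 17671/(-21920) + 24804/28950 = 17671*(-1/21920) + 24804*(1/28950) = -17671/21920 + 4134/4825 = 1070941/21152800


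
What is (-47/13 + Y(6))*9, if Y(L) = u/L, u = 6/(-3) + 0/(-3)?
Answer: -462/13 ≈ -35.538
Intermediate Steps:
u = -2 (u = 6*(-⅓) + 0*(-⅓) = -2 + 0 = -2)
Y(L) = -2/L
(-47/13 + Y(6))*9 = (-47/13 - 2/6)*9 = (-47*1/13 - 2*⅙)*9 = (-47/13 - ⅓)*9 = -154/39*9 = -462/13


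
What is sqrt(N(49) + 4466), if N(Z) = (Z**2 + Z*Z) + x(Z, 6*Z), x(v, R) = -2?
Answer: sqrt(9266) ≈ 96.260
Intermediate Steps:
N(Z) = -2 + 2*Z**2 (N(Z) = (Z**2 + Z*Z) - 2 = (Z**2 + Z**2) - 2 = 2*Z**2 - 2 = -2 + 2*Z**2)
sqrt(N(49) + 4466) = sqrt((-2 + 2*49**2) + 4466) = sqrt((-2 + 2*2401) + 4466) = sqrt((-2 + 4802) + 4466) = sqrt(4800 + 4466) = sqrt(9266)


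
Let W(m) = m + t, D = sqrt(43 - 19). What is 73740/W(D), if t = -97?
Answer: -1430556/1877 - 29496*sqrt(6)/1877 ≈ -800.64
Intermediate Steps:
D = 2*sqrt(6) (D = sqrt(24) = 2*sqrt(6) ≈ 4.8990)
W(m) = -97 + m (W(m) = m - 97 = -97 + m)
73740/W(D) = 73740/(-97 + 2*sqrt(6))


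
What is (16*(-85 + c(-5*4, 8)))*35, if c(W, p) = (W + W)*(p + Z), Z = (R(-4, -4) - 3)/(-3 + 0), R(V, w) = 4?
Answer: -658000/3 ≈ -2.1933e+5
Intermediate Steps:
Z = -1/3 (Z = (4 - 3)/(-3 + 0) = 1/(-3) = 1*(-1/3) = -1/3 ≈ -0.33333)
c(W, p) = 2*W*(-1/3 + p) (c(W, p) = (W + W)*(p - 1/3) = (2*W)*(-1/3 + p) = 2*W*(-1/3 + p))
(16*(-85 + c(-5*4, 8)))*35 = (16*(-85 + 2*(-5*4)*(-1 + 3*8)/3))*35 = (16*(-85 + (2/3)*(-20)*(-1 + 24)))*35 = (16*(-85 + (2/3)*(-20)*23))*35 = (16*(-85 - 920/3))*35 = (16*(-1175/3))*35 = -18800/3*35 = -658000/3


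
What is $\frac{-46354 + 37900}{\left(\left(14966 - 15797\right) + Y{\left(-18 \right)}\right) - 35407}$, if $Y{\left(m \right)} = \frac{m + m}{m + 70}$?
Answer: $\frac{109902}{471103} \approx 0.23329$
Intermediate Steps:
$Y{\left(m \right)} = \frac{2 m}{70 + m}$
$\frac{-46354 + 37900}{\left(\left(14966 - 15797\right) + Y{\left(-18 \right)}\right) - 35407} = \frac{-46354 + 37900}{\left(\left(14966 - 15797\right) + 2 \left(-18\right) \frac{1}{70 - 18}\right) - 35407} = - \frac{8454}{\left(-831 + 2 \left(-18\right) \frac{1}{52}\right) - 35407} = - \frac{8454}{\left(-831 - \frac{9}{13}\right) - 35407} = - \frac{8454}{- \frac{10812}{13} - 35407} = - \frac{8454}{- \frac{471103}{13}} = \left(-8454\right) \left(- \frac{13}{471103}\right) = \frac{109902}{471103}$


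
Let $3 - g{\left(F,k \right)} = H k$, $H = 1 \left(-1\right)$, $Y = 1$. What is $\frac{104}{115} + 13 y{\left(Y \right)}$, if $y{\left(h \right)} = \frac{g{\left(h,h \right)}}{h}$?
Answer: $\frac{6084}{115} \approx 52.904$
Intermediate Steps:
$H = -1$
$g{\left(F,k \right)} = 3 + k$ ($g{\left(F,k \right)} = 3 - - k = 3 + k$)
$y{\left(h \right)} = \frac{3 + h}{h}$
$\frac{104}{115} + 13 y{\left(Y \right)} = \frac{104}{115} + 13 \frac{3 + 1}{1} = 104 \cdot \frac{1}{115} + 13 \cdot 1 \cdot 4 = \frac{104}{115} + 13 \cdot 4 = \frac{104}{115} + 52 = \frac{6084}{115}$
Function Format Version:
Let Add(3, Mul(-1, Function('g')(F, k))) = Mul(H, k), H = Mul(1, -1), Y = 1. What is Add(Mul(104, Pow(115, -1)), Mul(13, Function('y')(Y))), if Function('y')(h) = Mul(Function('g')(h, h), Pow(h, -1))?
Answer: Rational(6084, 115) ≈ 52.904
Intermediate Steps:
H = -1
Function('g')(F, k) = Add(3, k) (Function('g')(F, k) = Add(3, Mul(-1, Mul(-1, k))) = Add(3, k))
Function('y')(h) = Mul(Pow(h, -1), Add(3, h)) (Function('y')(h) = Mul(Add(3, h), Pow(h, -1)) = Mul(Pow(h, -1), Add(3, h)))
Add(Mul(104, Pow(115, -1)), Mul(13, Function('y')(Y))) = Add(Mul(104, Pow(115, -1)), Mul(13, Mul(Pow(1, -1), Add(3, 1)))) = Add(Mul(104, Rational(1, 115)), Mul(13, Mul(1, 4))) = Add(Rational(104, 115), Mul(13, 4)) = Add(Rational(104, 115), 52) = Rational(6084, 115)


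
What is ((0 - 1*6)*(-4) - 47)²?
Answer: 529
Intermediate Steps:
((0 - 1*6)*(-4) - 47)² = ((0 - 6)*(-4) - 47)² = (-6*(-4) - 47)² = (24 - 47)² = (-23)² = 529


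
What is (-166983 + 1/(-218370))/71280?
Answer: -36464077711/15565413600 ≈ -2.3426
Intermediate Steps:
(-166983 + 1/(-218370))/71280 = (-166983 - 1/218370)*(1/71280) = -36464077711/218370*1/71280 = -36464077711/15565413600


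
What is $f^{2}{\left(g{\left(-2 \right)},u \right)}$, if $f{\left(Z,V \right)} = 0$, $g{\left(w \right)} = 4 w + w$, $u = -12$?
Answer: $0$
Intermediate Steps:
$g{\left(w \right)} = 5 w$
$f^{2}{\left(g{\left(-2 \right)},u \right)} = 0^{2} = 0$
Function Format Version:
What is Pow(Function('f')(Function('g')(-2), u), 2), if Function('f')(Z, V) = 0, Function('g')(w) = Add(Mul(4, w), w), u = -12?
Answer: 0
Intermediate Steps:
Function('g')(w) = Mul(5, w)
Pow(Function('f')(Function('g')(-2), u), 2) = Pow(0, 2) = 0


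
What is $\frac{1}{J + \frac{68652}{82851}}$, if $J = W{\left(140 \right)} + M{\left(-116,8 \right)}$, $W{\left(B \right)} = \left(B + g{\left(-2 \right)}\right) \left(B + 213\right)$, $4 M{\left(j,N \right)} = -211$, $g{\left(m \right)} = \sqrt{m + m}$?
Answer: $\frac{602447501471412}{29747758120835088745} - \frac{8615444390944 i}{29747758120835088745} \approx 2.0252 \cdot 10^{-5} - 2.8962 \cdot 10^{-7} i$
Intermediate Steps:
$g{\left(m \right)} = \sqrt{2} \sqrt{m}$ ($g{\left(m \right)} = \sqrt{2 m} = \sqrt{2} \sqrt{m}$)
$M{\left(j,N \right)} = - \frac{211}{4}$ ($M{\left(j,N \right)} = \frac{1}{4} \left(-211\right) = - \frac{211}{4}$)
$W{\left(B \right)} = \left(213 + B\right) \left(B + 2 i\right)$ ($W{\left(B \right)} = \left(B + \sqrt{2} \sqrt{-2}\right) \left(B + 213\right) = \left(B + \sqrt{2} i \sqrt{2}\right) \left(213 + B\right) = \left(B + 2 i\right) \left(213 + B\right) = \left(213 + B\right) \left(B + 2 i\right)$)
$J = \frac{197469}{4} + 706 i$ ($J = \left(140^{2} + 426 i + 140 \left(213 + 2 i\right)\right) - \frac{211}{4} = \left(19600 + 426 i + \left(29820 + 280 i\right)\right) - \frac{211}{4} = \left(49420 + 706 i\right) - \frac{211}{4} = \frac{197469}{4} + 706 i \approx 49367.0 + 706.0 i$)
$\frac{1}{J + \frac{68652}{82851}} = \frac{1}{\left(\frac{197469}{4} + 706 i\right) + \frac{68652}{82851}} = \frac{1}{\left(\frac{197469}{4} + 706 i\right) + 68652 \cdot \frac{1}{82851}} = \frac{1}{\left(\frac{197469}{4} + 706 i\right) + \frac{22884}{27617}} = \frac{1}{\frac{5453592909}{110468} + 706 i} = \frac{12203179024 \left(\frac{5453592909}{110468} - 706 i\right)}{29747758120835088745}$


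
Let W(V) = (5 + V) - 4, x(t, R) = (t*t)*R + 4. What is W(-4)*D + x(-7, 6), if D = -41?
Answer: 421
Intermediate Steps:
x(t, R) = 4 + R*t² (x(t, R) = t²*R + 4 = R*t² + 4 = 4 + R*t²)
W(V) = 1 + V
W(-4)*D + x(-7, 6) = (1 - 4)*(-41) + (4 + 6*(-7)²) = -3*(-41) + (4 + 6*49) = 123 + (4 + 294) = 123 + 298 = 421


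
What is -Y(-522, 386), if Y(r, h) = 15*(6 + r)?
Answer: 7740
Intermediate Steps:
Y(r, h) = 90 + 15*r
-Y(-522, 386) = -(90 + 15*(-522)) = -(90 - 7830) = -1*(-7740) = 7740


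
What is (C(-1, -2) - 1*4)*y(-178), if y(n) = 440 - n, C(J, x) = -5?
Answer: -5562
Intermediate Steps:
(C(-1, -2) - 1*4)*y(-178) = (-5 - 1*4)*(440 - 1*(-178)) = (-5 - 4)*(440 + 178) = -9*618 = -5562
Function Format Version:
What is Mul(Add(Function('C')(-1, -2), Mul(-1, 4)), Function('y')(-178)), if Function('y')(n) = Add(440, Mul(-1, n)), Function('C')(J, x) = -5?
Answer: -5562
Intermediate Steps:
Mul(Add(Function('C')(-1, -2), Mul(-1, 4)), Function('y')(-178)) = Mul(Add(-5, Mul(-1, 4)), Add(440, Mul(-1, -178))) = Mul(Add(-5, -4), Add(440, 178)) = Mul(-9, 618) = -5562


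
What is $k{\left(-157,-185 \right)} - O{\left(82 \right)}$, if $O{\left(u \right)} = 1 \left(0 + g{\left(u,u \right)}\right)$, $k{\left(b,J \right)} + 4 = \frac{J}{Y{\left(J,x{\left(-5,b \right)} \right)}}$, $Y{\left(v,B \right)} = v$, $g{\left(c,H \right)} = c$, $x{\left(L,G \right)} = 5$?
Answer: $-85$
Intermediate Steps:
$k{\left(b,J \right)} = -3$ ($k{\left(b,J \right)} = -4 + \frac{J}{J} = -4 + 1 = -3$)
$O{\left(u \right)} = u$ ($O{\left(u \right)} = 1 \left(0 + u\right) = 1 u = u$)
$k{\left(-157,-185 \right)} - O{\left(82 \right)} = -3 - 82 = -85$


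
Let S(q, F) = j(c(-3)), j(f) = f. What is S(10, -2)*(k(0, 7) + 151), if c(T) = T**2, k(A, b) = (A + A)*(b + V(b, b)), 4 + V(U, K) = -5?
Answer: 1359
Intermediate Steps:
V(U, K) = -9 (V(U, K) = -4 - 5 = -9)
k(A, b) = 2*A*(-9 + b) (k(A, b) = (A + A)*(b - 9) = (2*A)*(-9 + b) = 2*A*(-9 + b))
S(q, F) = 9 (S(q, F) = (-3)**2 = 9)
S(10, -2)*(k(0, 7) + 151) = 9*(2*0*(-9 + 7) + 151) = 9*(2*0*(-2) + 151) = 9*(0 + 151) = 9*151 = 1359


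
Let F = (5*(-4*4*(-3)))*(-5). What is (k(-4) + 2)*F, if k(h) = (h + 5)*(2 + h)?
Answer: 0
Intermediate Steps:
k(h) = (2 + h)*(5 + h) (k(h) = (5 + h)*(2 + h) = (2 + h)*(5 + h))
F = -1200 (F = (5*(-16*(-3)))*(-5) = (5*48)*(-5) = 240*(-5) = -1200)
(k(-4) + 2)*F = ((10 + (-4)² + 7*(-4)) + 2)*(-1200) = ((10 + 16 - 28) + 2)*(-1200) = (-2 + 2)*(-1200) = 0*(-1200) = 0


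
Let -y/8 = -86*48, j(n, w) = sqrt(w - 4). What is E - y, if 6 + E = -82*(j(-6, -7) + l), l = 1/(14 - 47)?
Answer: -1089908/33 - 82*I*sqrt(11) ≈ -33028.0 - 271.96*I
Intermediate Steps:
j(n, w) = sqrt(-4 + w)
l = -1/33 (l = 1/(-33) = -1/33 ≈ -0.030303)
y = 33024 (y = -(-688)*48 = -8*(-4128) = 33024)
E = -116/33 - 82*I*sqrt(11) (E = -6 - 82*(sqrt(-4 - 7) - 1/33) = -6 - 82*(sqrt(-11) - 1/33) = -6 - 82*(I*sqrt(11) - 1/33) = -6 - 82*(-1/33 + I*sqrt(11)) = -6 + (82/33 - 82*I*sqrt(11)) = -116/33 - 82*I*sqrt(11) ≈ -3.5152 - 271.96*I)
E - y = (-116/33 - 82*I*sqrt(11)) - 1*33024 = (-116/33 - 82*I*sqrt(11)) - 33024 = -1089908/33 - 82*I*sqrt(11)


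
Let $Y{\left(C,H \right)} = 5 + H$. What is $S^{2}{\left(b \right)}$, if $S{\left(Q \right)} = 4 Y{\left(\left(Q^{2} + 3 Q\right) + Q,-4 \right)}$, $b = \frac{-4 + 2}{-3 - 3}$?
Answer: $16$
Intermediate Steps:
$b = \frac{1}{3}$ ($b = - \frac{2}{-6} = \left(-2\right) \left(- \frac{1}{6}\right) = \frac{1}{3} \approx 0.33333$)
$S{\left(Q \right)} = 4$ ($S{\left(Q \right)} = 4 \left(5 - 4\right) = 4 \cdot 1 = 4$)
$S^{2}{\left(b \right)} = 4^{2} = 16$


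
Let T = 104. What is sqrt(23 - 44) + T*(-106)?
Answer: -11024 + I*sqrt(21) ≈ -11024.0 + 4.5826*I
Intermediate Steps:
sqrt(23 - 44) + T*(-106) = sqrt(23 - 44) + 104*(-106) = sqrt(-21) - 11024 = I*sqrt(21) - 11024 = -11024 + I*sqrt(21)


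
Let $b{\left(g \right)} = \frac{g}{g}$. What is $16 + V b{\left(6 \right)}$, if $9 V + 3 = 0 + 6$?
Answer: $\frac{49}{3} \approx 16.333$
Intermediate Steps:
$b{\left(g \right)} = 1$
$V = \frac{1}{3}$ ($V = - \frac{1}{3} + \frac{0 + 6}{9} = - \frac{1}{3} + \frac{1}{9} \cdot 6 = - \frac{1}{3} + \frac{2}{3} = \frac{1}{3} \approx 0.33333$)
$16 + V b{\left(6 \right)} = 16 + \frac{1}{3} \cdot 1 = 16 + \frac{1}{3} = \frac{49}{3}$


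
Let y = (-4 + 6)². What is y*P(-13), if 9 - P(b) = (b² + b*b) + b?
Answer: -1264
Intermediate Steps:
y = 4 (y = 2² = 4)
P(b) = 9 - b - 2*b² (P(b) = 9 - ((b² + b*b) + b) = 9 - ((b² + b²) + b) = 9 - (2*b² + b) = 9 - (b + 2*b²) = 9 + (-b - 2*b²) = 9 - b - 2*b²)
y*P(-13) = 4*(9 - 1*(-13) - 2*(-13)²) = 4*(9 + 13 - 2*169) = 4*(9 + 13 - 338) = 4*(-316) = -1264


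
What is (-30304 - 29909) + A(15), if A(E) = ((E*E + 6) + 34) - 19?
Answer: -59967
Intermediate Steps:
A(E) = 21 + E² (A(E) = ((E² + 6) + 34) - 19 = ((6 + E²) + 34) - 19 = (40 + E²) - 19 = 21 + E²)
(-30304 - 29909) + A(15) = (-30304 - 29909) + (21 + 15²) = -60213 + (21 + 225) = -60213 + 246 = -59967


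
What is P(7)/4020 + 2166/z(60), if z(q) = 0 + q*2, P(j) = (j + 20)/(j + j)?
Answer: 338627/18760 ≈ 18.050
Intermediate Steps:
P(j) = (20 + j)/(2*j) (P(j) = (20 + j)/((2*j)) = (20 + j)*(1/(2*j)) = (20 + j)/(2*j))
z(q) = 2*q (z(q) = 0 + 2*q = 2*q)
P(7)/4020 + 2166/z(60) = ((½)*(20 + 7)/7)/4020 + 2166/((2*60)) = ((½)*(⅐)*27)*(1/4020) + 2166/120 = (27/14)*(1/4020) + 2166*(1/120) = 9/18760 + 361/20 = 338627/18760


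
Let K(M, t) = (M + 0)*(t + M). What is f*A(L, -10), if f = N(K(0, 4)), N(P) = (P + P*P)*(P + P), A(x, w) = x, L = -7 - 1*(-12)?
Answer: 0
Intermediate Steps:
L = 5 (L = -7 + 12 = 5)
K(M, t) = M*(M + t)
N(P) = 2*P*(P + P²) (N(P) = (P + P²)*(2*P) = 2*P*(P + P²))
f = 0 (f = 2*(0*(0 + 4))²*(1 + 0*(0 + 4)) = 2*(0*4)²*(1 + 0*4) = 2*0²*(1 + 0) = 2*0*1 = 0)
f*A(L, -10) = 0*5 = 0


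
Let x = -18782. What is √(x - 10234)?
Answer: 6*I*√806 ≈ 170.34*I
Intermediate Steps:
√(x - 10234) = √(-18782 - 10234) = √(-29016) = 6*I*√806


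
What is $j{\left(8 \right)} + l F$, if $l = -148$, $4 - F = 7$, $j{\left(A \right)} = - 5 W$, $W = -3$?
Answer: $459$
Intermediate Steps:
$j{\left(A \right)} = 15$ ($j{\left(A \right)} = \left(-5\right) \left(-3\right) = 15$)
$F = -3$ ($F = 4 - 7 = -3$)
$j{\left(8 \right)} + l F = 15 - -444 = 15 + 444 = 459$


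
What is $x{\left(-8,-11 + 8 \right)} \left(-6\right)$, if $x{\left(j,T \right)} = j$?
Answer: $48$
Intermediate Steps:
$x{\left(-8,-11 + 8 \right)} \left(-6\right) = \left(-8\right) \left(-6\right) = 48$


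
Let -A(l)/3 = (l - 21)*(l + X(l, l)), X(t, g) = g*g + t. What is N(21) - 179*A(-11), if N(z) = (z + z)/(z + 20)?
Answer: -69749814/41 ≈ -1.7012e+6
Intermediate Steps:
X(t, g) = t + g**2 (X(t, g) = g**2 + t = t + g**2)
N(z) = 2*z/(20 + z) (N(z) = (2*z)/(20 + z) = 2*z/(20 + z))
A(l) = -3*(-21 + l)*(l**2 + 2*l) (A(l) = -3*(l - 21)*(l + (l + l**2)) = -3*(-21 + l)*(l**2 + 2*l))
N(21) - 179*A(-11) = 2*21/(20 + 21) - 537*(-11)*(42 - 1*(-11)**2 + 19*(-11)) = 2*21/41 - 537*(-11)*(42 - 1*121 - 209) = 2*21*(1/41) - 537*(-11)*(42 - 121 - 209) = 42/41 - 537*(-11)*(-288) = 42/41 - 179*9504 = 42/41 - 1701216 = -69749814/41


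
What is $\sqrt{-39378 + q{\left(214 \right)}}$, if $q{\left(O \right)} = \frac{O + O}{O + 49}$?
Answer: $\frac{i \sqrt{2723624318}}{263} \approx 198.43 i$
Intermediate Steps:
$q{\left(O \right)} = \frac{2 O}{49 + O}$
$\sqrt{-39378 + q{\left(214 \right)}} = \sqrt{-39378 + 2 \cdot 214 \frac{1}{49 + 214}} = \sqrt{-39378 + 2 \cdot 214 \cdot \frac{1}{263}} = \sqrt{-39378 + \frac{428}{263}} = \sqrt{- \frac{10355986}{263}} = \frac{i \sqrt{2723624318}}{263}$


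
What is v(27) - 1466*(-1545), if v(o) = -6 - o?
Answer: 2264937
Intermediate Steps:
v(27) - 1466*(-1545) = (-6 - 1*27) - 1466*(-1545) = (-6 - 27) + 2264970 = -33 + 2264970 = 2264937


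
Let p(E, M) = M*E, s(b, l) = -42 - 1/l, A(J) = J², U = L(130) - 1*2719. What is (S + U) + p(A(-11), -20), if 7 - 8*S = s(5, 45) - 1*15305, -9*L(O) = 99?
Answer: -1163069/360 ≈ -3230.7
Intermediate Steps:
L(O) = -11 (L(O) = -⅑*99 = -11)
U = -2730 (U = -11 - 1*2719 = -11 - 2719 = -2730)
p(E, M) = E*M
S = 690931/360 (S = 7/8 - ((-42 - 1/45) - 1*15305)/8 = 7/8 - ((-42 - 1*1/45) - 15305)/8 = 7/8 - ((-42 - 1/45) - 15305)/8 = 7/8 - (-1891/45 - 15305)/8 = 7/8 - ⅛*(-690616/45) = 7/8 + 86327/45 = 690931/360 ≈ 1919.3)
(S + U) + p(A(-11), -20) = (690931/360 - 2730) + (-11)²*(-20) = -291869/360 + 121*(-20) = -291869/360 - 2420 = -1163069/360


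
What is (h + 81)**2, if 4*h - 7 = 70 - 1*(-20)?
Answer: 177241/16 ≈ 11078.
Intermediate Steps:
h = 97/4 (h = 7/4 + (70 - 1*(-20))/4 = 7/4 + (70 + 20)/4 = 7/4 + (1/4)*90 = 7/4 + 45/2 = 97/4 ≈ 24.250)
(h + 81)**2 = (97/4 + 81)**2 = (421/4)**2 = 177241/16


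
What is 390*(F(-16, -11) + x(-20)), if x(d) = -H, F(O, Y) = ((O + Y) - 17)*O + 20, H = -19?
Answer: 289770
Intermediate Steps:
F(O, Y) = 20 + O*(-17 + O + Y) (F(O, Y) = (-17 + O + Y)*O + 20 = O*(-17 + O + Y) + 20 = 20 + O*(-17 + O + Y))
x(d) = 19 (x(d) = -1*(-19) = 19)
390*(F(-16, -11) + x(-20)) = 390*((20 + (-16)² - 17*(-16) - 16*(-11)) + 19) = 390*((20 + 256 + 272 + 176) + 19) = 390*(724 + 19) = 390*743 = 289770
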